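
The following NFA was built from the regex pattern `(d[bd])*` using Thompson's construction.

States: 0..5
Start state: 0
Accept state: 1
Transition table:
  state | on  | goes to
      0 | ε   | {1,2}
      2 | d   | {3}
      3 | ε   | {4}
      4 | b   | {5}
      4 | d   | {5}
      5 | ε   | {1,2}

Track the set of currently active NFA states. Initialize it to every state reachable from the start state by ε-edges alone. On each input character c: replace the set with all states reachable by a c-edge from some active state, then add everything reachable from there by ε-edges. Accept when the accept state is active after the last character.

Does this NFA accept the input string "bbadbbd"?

Answer: REJECT

Trace:
S₀ = ε-closure({0}) = {0,1,2}
'b' @ 1: {}  — no active states
rest 'badbbd' ignored (set empty)
after full input: {}  (accept=1 not in)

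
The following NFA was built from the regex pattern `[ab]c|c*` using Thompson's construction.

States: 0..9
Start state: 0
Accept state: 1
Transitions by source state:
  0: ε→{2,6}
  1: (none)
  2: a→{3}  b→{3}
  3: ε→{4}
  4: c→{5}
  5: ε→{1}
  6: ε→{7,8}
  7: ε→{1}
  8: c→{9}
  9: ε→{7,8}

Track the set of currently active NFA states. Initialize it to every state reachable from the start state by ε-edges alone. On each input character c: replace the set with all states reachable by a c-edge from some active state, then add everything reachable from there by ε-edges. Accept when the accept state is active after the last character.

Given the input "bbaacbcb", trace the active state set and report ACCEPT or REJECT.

Answer: REJECT

Trace:
start: ε-closure({0}) = {0,1,2,6,7,8}
'b' @ 1: {3,4}
'b' @ 2: {}  — state set empty
rest 'aacbcb' ignored (set empty)
after full input: {}  (accept=1 not in)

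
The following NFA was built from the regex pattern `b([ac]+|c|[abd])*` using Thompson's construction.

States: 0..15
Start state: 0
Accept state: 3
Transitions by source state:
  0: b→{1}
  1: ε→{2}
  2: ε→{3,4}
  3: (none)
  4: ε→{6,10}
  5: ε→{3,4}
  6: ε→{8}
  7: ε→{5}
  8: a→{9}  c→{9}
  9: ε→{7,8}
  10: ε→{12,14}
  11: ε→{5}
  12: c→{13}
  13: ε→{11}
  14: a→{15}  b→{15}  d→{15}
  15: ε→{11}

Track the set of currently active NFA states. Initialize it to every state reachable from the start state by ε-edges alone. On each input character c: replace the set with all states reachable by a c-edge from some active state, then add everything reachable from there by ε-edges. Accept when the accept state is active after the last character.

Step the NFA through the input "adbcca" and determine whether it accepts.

Answer: REJECT

Steps:
S₀ = ε-closure({0}) = {0}
'a' @ 1: {}  — no active states
rest 'dbcca' ignored (set empty)
end set {} — state 3 not in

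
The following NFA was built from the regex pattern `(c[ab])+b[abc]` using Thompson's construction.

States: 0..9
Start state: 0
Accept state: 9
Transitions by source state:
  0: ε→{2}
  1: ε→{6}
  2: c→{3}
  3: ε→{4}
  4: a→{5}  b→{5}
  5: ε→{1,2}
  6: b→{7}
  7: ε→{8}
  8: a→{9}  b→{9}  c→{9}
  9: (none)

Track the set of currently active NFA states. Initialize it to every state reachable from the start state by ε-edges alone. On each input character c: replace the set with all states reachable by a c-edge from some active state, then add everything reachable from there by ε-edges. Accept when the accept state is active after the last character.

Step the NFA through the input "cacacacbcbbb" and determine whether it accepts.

start: ε-closure({0}) = {0,2}
'c' @ 1: {3,4}
'a' @ 2: {1,2,5,6}
'c' @ 3: {3,4}
'a' @ 4: {1,2,5,6}
'c' @ 5: {3,4}
'a' @ 6: {1,2,5,6}
'c' @ 7: {3,4}
'b' @ 8: {1,2,5,6}
'c' @ 9: {3,4}
'b' @ 10: {1,2,5,6}
'b' @ 11: {7,8}
'b' @ 12: {9}  [accepting]
end set {9} — state 9 in

Answer: ACCEPT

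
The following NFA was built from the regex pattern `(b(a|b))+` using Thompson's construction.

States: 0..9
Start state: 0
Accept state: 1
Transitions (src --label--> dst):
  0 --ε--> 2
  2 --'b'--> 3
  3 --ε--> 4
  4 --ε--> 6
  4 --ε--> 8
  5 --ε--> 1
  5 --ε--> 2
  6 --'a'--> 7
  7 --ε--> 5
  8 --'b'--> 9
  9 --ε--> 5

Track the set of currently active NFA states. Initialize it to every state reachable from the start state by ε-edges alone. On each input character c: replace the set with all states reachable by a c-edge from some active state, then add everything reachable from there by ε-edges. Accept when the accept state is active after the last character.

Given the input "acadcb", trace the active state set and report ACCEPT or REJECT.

Answer: REJECT

Derivation:
S₀ = ε-closure({0}) = {0,2}
'a' @ 1: {}  — no active states
rest 'cadcb' ignored (set empty)
final: {}; accept 1 not in set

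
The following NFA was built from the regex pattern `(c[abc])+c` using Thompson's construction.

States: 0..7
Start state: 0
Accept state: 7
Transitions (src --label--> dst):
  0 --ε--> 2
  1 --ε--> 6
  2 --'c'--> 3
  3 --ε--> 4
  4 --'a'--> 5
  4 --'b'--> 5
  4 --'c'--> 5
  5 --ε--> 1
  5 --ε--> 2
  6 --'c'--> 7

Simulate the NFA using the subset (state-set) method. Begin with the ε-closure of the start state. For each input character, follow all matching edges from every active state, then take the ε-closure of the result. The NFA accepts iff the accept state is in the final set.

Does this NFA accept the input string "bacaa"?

Answer: REJECT

Steps:
start: ε-closure({0}) = {0,2}
'b' @ 1: {}  — state set empty
rest 'acaa' ignored (set empty)
final: {}; accept 7 not in set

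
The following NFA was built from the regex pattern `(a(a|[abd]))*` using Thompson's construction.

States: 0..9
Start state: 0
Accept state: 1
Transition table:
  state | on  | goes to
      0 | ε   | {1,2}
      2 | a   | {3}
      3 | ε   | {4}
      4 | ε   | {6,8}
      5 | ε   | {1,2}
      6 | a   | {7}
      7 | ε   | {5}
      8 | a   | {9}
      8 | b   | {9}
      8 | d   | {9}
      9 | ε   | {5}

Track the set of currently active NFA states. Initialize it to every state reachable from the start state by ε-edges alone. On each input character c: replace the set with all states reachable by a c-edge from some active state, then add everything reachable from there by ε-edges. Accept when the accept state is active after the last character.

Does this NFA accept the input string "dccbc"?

S₀ = ε-closure({0}) = {0,1,2}
'd' @ 1: {}  — dead — no transitions
rest 'ccbc' ignored (set empty)
after full input: {}  (accept=1 not in)

Answer: REJECT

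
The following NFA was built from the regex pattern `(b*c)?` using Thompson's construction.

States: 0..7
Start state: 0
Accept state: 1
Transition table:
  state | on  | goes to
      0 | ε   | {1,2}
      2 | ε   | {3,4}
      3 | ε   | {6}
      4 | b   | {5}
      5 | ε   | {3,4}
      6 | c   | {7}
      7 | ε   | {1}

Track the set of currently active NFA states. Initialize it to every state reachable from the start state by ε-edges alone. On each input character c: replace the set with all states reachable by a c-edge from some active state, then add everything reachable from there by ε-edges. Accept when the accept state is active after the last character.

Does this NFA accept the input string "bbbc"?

S₀ = ε-closure({0}) = {0,1,2,3,4,6}
'b' @ 1: {3,4,5,6}
'b' @ 2: {3,4,5,6}
'b' @ 3: {3,4,5,6}
'c' @ 4: {1,7}  [accepting]
after full input: {1,7}  (accept=1 in)

Answer: ACCEPT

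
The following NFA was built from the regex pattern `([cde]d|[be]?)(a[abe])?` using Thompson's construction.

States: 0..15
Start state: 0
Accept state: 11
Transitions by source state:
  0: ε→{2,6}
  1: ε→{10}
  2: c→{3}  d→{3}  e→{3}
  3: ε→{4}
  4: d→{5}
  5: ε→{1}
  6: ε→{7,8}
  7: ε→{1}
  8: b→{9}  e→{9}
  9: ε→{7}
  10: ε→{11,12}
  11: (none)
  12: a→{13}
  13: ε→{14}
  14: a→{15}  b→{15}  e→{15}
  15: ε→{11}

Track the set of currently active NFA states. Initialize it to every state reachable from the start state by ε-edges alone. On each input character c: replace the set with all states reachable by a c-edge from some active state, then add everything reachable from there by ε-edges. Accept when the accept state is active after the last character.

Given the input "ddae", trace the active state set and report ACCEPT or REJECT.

initial (ε-close {0}): {0,1,2,6,7,8,10,11,12}
'd' @ 1: {3,4}
'd' @ 2: {1,5,10,11,12}  (accept∈set)
'a' @ 3: {13,14}
'e' @ 4: {11,15}  (accept∈set)
end set {11,15} — state 11 in

Answer: ACCEPT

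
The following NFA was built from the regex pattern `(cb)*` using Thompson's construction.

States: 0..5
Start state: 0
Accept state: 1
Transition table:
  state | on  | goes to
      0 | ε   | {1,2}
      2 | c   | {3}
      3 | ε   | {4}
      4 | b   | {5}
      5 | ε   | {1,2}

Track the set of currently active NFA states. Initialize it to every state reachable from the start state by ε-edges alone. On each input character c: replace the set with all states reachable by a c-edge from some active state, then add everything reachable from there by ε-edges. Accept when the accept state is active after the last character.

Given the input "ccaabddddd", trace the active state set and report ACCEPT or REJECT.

S₀ = ε-closure({0}) = {0,1,2}
'c' @ 1: {3,4}
'c' @ 2: {}  — no active states
rest 'aabddddd' ignored (set empty)
end set {} — state 1 not in

Answer: REJECT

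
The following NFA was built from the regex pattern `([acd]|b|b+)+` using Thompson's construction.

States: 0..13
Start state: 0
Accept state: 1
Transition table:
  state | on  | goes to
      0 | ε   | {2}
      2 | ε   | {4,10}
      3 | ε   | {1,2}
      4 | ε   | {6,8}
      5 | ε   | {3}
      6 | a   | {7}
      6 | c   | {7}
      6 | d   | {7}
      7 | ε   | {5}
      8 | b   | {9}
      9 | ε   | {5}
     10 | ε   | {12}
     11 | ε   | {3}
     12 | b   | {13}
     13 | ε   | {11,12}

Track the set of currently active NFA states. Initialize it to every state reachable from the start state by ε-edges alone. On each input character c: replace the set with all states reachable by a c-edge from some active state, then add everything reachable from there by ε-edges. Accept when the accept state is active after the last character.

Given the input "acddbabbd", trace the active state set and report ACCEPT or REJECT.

Answer: ACCEPT

Trace:
start: ε-closure({0}) = {0,2,4,6,8,10,12}
'a' @ 1: {1,2,3,4,5,6,7,8,10,12}  (accept∈set)
'c' @ 2: {1,2,3,4,5,6,7,8,10,12}  (accept∈set)
'd' @ 3: {1,2,3,4,5,6,7,8,10,12}  (accept∈set)
'd' @ 4: {1,2,3,4,5,6,7,8,10,12}  (accept∈set)
'b' @ 5: {1,2,3,4,5,6,8,9,10,11,12,13}  (accept∈set)
'a' @ 6: {1,2,3,4,5,6,7,8,10,12}  (accept∈set)
'b' @ 7: {1,2,3,4,5,6,8,9,10,11,12,13}  (accept∈set)
'b' @ 8: {1,2,3,4,5,6,8,9,10,11,12,13}  (accept∈set)
'd' @ 9: {1,2,3,4,5,6,7,8,10,12}  (accept∈set)
end set {1,2,3,4,5,6,7,8,10,12} — state 1 in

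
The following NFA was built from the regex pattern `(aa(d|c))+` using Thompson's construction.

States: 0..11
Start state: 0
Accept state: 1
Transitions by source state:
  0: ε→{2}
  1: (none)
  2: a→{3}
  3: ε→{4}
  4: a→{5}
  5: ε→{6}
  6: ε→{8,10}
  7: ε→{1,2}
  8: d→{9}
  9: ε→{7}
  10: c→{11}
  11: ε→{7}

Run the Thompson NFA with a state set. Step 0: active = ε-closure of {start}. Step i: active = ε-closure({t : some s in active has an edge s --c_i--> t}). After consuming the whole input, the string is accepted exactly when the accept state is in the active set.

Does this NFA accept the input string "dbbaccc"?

Answer: REJECT

Steps:
start: ε-closure({0}) = {0,2}
'd' @ 1: {}  — state set empty
rest 'bbaccc' ignored (set empty)
after full input: {}  (accept=1 not in)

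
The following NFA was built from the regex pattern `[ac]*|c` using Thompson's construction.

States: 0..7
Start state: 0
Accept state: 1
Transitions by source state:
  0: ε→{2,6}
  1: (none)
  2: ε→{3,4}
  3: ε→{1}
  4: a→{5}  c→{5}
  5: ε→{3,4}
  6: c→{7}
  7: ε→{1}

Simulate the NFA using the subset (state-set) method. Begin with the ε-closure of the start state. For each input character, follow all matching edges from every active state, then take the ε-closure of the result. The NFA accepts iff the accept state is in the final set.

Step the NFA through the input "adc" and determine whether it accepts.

Answer: REJECT

Steps:
initial (ε-close {0}): {0,1,2,3,4,6}
'a' @ 1: {1,3,4,5}  (accept∈set)
'd' @ 2: {}  — state set empty
rest 'c' ignored (set empty)
after full input: {}  (accept=1 not in)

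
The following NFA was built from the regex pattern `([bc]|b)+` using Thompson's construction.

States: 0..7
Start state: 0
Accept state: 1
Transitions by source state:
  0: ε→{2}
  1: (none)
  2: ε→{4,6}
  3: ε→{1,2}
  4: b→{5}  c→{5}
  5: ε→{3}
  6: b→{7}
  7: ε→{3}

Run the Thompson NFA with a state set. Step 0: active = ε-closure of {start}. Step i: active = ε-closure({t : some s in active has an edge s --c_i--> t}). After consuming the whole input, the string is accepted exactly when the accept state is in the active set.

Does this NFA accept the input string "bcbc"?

S₀ = ε-closure({0}) = {0,2,4,6}
'b' @ 1: {1,2,3,4,5,6,7}  [accepting]
'c' @ 2: {1,2,3,4,5,6}  [accepting]
'b' @ 3: {1,2,3,4,5,6,7}  [accepting]
'c' @ 4: {1,2,3,4,5,6}  [accepting]
after full input: {1,2,3,4,5,6}  (accept=1 in)

Answer: ACCEPT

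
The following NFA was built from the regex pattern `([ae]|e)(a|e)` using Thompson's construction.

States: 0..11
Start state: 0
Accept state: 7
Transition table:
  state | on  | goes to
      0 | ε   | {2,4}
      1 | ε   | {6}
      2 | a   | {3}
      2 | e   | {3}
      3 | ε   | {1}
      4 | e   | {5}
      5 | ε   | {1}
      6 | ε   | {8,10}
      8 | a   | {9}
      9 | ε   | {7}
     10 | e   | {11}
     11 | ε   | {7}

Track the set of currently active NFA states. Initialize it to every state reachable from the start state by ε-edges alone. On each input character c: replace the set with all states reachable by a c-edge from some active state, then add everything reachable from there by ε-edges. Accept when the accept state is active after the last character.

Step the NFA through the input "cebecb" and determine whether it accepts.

Answer: REJECT

Derivation:
S₀ = ε-closure({0}) = {0,2,4}
'c' @ 1: {}  — dead — no transitions
rest 'ebecb' ignored (set empty)
after full input: {}  (accept=7 not in)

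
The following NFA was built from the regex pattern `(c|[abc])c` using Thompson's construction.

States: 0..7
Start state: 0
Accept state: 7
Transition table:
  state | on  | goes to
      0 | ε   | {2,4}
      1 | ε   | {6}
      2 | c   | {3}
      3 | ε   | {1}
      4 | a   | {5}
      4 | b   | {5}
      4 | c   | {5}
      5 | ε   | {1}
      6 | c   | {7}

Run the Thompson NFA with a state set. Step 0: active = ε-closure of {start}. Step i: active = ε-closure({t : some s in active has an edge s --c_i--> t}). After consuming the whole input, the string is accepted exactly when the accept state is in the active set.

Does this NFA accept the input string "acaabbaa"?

initial (ε-close {0}): {0,2,4}
'a' @ 1: {1,5,6}
'c' @ 2: {7}  ✓accept
'a' @ 3: {}  — state set empty
rest 'abbaa' ignored (set empty)
after full input: {}  (accept=7 not in)

Answer: REJECT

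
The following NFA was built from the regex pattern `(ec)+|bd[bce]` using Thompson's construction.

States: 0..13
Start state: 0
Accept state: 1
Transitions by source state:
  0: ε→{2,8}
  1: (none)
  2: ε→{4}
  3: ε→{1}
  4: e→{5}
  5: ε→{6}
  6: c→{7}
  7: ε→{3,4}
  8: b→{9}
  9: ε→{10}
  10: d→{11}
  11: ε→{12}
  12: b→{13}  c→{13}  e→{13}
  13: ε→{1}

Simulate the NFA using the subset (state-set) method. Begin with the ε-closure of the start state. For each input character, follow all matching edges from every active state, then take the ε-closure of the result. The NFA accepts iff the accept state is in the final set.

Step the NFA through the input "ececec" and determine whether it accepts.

Answer: ACCEPT

Derivation:
initial (ε-close {0}): {0,2,4,8}
'e' @ 1: {5,6}
'c' @ 2: {1,3,4,7}  ✓accept
'e' @ 3: {5,6}
'c' @ 4: {1,3,4,7}  ✓accept
'e' @ 5: {5,6}
'c' @ 6: {1,3,4,7}  ✓accept
final: {1,3,4,7}; accept 1 in set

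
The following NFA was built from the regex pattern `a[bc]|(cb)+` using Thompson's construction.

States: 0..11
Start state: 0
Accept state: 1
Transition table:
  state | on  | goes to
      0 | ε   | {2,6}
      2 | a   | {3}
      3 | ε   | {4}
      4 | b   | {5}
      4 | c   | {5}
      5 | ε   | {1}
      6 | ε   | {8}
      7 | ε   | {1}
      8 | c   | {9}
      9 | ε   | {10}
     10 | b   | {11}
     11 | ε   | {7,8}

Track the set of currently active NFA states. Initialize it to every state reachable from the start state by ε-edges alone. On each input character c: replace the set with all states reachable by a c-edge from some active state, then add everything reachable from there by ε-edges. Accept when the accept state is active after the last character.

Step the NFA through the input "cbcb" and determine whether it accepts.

initial (ε-close {0}): {0,2,6,8}
'c' @ 1: {9,10}
'b' @ 2: {1,7,8,11}  (accept∈set)
'c' @ 3: {9,10}
'b' @ 4: {1,7,8,11}  (accept∈set)
end set {1,7,8,11} — state 1 in

Answer: ACCEPT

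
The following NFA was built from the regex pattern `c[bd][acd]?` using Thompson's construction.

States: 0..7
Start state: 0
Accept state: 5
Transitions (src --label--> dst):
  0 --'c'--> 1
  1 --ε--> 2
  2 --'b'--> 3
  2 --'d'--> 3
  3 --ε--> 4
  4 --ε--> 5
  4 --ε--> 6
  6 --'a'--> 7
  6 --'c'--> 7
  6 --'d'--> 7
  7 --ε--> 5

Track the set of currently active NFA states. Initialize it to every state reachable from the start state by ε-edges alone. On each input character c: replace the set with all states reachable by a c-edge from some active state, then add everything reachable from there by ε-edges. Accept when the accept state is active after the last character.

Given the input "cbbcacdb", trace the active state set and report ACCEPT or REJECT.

Answer: REJECT

Trace:
initial (ε-close {0}): {0}
'c' @ 1: {1,2}
'b' @ 2: {3,4,5,6}  [accepting]
'b' @ 3: {}  — dead — no transitions
rest 'cacdb' ignored (set empty)
final: {}; accept 5 not in set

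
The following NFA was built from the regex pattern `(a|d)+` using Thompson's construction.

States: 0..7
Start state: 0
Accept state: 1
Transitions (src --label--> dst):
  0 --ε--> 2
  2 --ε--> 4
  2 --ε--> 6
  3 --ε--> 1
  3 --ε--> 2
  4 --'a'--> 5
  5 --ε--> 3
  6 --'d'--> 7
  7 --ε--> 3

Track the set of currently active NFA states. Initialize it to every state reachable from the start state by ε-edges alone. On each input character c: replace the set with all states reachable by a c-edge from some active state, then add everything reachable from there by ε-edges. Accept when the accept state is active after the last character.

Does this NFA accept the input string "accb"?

Answer: REJECT

Derivation:
start: ε-closure({0}) = {0,2,4,6}
'a' @ 1: {1,2,3,4,5,6}  ✓accept
'c' @ 2: {}  — no active states
rest 'cb' ignored (set empty)
end set {} — state 1 not in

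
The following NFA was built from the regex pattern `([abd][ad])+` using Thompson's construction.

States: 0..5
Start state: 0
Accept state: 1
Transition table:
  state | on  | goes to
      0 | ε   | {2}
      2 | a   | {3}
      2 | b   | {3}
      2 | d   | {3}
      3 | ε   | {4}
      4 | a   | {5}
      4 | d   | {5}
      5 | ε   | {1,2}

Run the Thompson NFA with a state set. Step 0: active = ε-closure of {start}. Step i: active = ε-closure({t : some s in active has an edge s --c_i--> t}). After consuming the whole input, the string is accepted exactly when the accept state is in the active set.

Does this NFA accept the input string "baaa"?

Answer: ACCEPT

Steps:
S₀ = ε-closure({0}) = {0,2}
'b' @ 1: {3,4}
'a' @ 2: {1,2,5}  (accept∈set)
'a' @ 3: {3,4}
'a' @ 4: {1,2,5}  (accept∈set)
final: {1,2,5}; accept 1 in set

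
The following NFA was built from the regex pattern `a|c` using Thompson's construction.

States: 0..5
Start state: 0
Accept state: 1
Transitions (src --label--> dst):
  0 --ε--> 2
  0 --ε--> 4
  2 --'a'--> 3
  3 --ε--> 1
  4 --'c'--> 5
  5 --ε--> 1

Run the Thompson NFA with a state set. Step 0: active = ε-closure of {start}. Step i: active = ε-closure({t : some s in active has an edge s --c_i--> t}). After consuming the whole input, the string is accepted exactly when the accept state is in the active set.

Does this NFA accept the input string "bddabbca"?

Answer: REJECT

Trace:
initial (ε-close {0}): {0,2,4}
'b' @ 1: {}  — dead — no transitions
rest 'ddabbca' ignored (set empty)
final: {}; accept 1 not in set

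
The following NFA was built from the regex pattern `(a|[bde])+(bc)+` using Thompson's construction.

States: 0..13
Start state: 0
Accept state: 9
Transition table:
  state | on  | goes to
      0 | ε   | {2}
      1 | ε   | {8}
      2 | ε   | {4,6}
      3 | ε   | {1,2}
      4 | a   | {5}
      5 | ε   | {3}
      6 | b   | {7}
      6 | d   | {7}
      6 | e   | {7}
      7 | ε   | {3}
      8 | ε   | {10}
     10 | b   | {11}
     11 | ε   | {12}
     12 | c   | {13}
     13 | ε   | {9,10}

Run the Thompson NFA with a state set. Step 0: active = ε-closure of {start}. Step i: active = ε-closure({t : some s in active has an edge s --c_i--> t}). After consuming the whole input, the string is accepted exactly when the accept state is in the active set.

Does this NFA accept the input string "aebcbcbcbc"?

start: ε-closure({0}) = {0,2,4,6}
'a' @ 1: {1,2,3,4,5,6,8,10}
'e' @ 2: {1,2,3,4,6,7,8,10}
'b' @ 3: {1,2,3,4,6,7,8,10,11,12}
'c' @ 4: {9,10,13}  ✓accept
'b' @ 5: {11,12}
'c' @ 6: {9,10,13}  ✓accept
'b' @ 7: {11,12}
'c' @ 8: {9,10,13}  ✓accept
'b' @ 9: {11,12}
'c' @ 10: {9,10,13}  ✓accept
after full input: {9,10,13}  (accept=9 in)

Answer: ACCEPT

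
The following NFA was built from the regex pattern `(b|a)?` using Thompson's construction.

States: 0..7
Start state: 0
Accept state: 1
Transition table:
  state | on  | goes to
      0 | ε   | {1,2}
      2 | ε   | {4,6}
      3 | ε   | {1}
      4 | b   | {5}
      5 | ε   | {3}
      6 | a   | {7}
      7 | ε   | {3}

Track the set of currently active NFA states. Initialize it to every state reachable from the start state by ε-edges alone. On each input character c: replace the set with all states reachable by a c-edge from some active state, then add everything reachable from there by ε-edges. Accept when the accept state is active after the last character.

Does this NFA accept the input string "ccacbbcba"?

Answer: REJECT

Steps:
S₀ = ε-closure({0}) = {0,1,2,4,6}
'c' @ 1: {}  — no active states
rest 'cacbbcba' ignored (set empty)
final: {}; accept 1 not in set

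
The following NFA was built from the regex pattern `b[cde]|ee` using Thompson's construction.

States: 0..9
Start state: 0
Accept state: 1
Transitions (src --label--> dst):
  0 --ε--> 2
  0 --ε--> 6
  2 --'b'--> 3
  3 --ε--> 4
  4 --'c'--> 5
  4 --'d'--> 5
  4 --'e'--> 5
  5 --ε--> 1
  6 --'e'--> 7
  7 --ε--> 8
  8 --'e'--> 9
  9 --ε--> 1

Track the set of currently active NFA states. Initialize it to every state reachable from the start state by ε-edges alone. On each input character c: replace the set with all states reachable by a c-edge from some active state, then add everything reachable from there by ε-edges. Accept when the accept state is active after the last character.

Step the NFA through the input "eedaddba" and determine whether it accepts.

Answer: REJECT

Trace:
S₀ = ε-closure({0}) = {0,2,6}
'e' @ 1: {7,8}
'e' @ 2: {1,9}  [accepting]
'd' @ 3: {}  — state set empty
rest 'addba' ignored (set empty)
end set {} — state 1 not in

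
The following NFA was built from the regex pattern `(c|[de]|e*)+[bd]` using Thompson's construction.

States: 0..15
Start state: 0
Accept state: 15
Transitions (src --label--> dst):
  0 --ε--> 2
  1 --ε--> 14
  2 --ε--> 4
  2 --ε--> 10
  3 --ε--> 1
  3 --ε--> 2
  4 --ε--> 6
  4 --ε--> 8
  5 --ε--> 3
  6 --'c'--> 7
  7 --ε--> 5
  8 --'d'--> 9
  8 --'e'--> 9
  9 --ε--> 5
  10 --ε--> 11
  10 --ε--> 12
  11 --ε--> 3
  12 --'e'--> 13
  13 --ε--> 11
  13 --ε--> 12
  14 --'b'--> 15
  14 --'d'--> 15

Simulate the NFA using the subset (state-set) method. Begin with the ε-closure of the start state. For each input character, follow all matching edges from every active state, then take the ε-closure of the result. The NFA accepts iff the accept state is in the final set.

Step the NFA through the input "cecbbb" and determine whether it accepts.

S₀ = ε-closure({0}) = {0,1,2,3,4,6,8,10,11,12,14}
'c' @ 1: {1,2,3,4,5,6,7,8,10,11,12,14}
'e' @ 2: {1,2,3,4,5,6,8,9,10,11,12,13,14}
'c' @ 3: {1,2,3,4,5,6,7,8,10,11,12,14}
'b' @ 4: {15}  (accept∈set)
'b' @ 5: {}  — dead — no transitions
rest 'b' ignored (set empty)
end set {} — state 15 not in

Answer: REJECT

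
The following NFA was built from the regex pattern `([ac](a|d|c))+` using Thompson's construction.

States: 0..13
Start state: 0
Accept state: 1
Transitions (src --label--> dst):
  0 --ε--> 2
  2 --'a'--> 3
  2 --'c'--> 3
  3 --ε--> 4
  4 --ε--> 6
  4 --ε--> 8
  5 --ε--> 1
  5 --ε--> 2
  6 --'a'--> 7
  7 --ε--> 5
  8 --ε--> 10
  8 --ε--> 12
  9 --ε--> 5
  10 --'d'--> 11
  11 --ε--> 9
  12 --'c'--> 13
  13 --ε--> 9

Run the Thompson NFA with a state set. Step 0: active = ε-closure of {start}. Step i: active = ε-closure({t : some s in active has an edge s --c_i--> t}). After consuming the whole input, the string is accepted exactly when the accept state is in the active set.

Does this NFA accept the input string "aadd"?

initial (ε-close {0}): {0,2}
'a' @ 1: {3,4,6,8,10,12}
'a' @ 2: {1,2,5,7}  (accept∈set)
'd' @ 3: {}  — no active states
rest 'd' ignored (set empty)
end set {} — state 1 not in

Answer: REJECT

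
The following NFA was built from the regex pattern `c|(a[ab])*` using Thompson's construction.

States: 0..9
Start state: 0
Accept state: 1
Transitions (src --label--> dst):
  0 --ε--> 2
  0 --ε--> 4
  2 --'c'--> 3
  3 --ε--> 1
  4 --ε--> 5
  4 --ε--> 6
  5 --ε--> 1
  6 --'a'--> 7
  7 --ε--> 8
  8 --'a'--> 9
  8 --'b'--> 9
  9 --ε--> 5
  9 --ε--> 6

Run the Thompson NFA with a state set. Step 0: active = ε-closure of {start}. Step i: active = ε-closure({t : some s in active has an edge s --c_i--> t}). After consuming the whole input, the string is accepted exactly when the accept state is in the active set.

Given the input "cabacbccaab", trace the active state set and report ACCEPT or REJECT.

initial (ε-close {0}): {0,1,2,4,5,6}
'c' @ 1: {1,3}  ✓accept
'a' @ 2: {}  — state set empty
rest 'bacbccaab' ignored (set empty)
final: {}; accept 1 not in set

Answer: REJECT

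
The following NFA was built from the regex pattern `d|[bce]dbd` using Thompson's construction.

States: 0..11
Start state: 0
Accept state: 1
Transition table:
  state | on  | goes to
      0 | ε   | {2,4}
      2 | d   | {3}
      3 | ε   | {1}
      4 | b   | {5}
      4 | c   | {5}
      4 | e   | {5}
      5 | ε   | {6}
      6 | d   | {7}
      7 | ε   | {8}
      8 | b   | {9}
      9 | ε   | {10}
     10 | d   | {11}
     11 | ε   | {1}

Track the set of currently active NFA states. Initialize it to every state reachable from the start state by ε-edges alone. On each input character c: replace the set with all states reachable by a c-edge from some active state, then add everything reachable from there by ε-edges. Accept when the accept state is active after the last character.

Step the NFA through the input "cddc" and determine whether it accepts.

Answer: REJECT

Derivation:
start: ε-closure({0}) = {0,2,4}
'c' @ 1: {5,6}
'd' @ 2: {7,8}
'd' @ 3: {}  — dead — no transitions
rest 'c' ignored (set empty)
end set {} — state 1 not in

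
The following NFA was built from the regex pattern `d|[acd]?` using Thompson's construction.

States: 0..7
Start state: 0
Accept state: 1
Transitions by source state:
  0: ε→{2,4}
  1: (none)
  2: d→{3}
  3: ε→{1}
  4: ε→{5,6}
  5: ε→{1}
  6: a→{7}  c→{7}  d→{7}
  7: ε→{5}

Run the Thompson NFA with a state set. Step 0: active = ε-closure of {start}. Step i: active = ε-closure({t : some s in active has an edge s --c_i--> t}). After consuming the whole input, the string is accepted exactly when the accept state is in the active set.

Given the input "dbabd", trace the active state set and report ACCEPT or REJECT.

initial (ε-close {0}): {0,1,2,4,5,6}
'd' @ 1: {1,3,5,7}  ✓accept
'b' @ 2: {}  — no active states
rest 'abd' ignored (set empty)
after full input: {}  (accept=1 not in)

Answer: REJECT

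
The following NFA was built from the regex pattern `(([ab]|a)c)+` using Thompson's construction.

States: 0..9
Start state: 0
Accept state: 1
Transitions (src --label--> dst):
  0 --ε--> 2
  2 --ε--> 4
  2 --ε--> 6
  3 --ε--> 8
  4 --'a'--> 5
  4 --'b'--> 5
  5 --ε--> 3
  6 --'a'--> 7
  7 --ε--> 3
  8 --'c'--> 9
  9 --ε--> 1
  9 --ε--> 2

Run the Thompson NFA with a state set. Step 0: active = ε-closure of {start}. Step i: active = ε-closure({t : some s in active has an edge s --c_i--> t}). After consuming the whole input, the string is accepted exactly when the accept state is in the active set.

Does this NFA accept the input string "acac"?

Answer: ACCEPT

Derivation:
initial (ε-close {0}): {0,2,4,6}
'a' @ 1: {3,5,7,8}
'c' @ 2: {1,2,4,6,9}  [accepting]
'a' @ 3: {3,5,7,8}
'c' @ 4: {1,2,4,6,9}  [accepting]
after full input: {1,2,4,6,9}  (accept=1 in)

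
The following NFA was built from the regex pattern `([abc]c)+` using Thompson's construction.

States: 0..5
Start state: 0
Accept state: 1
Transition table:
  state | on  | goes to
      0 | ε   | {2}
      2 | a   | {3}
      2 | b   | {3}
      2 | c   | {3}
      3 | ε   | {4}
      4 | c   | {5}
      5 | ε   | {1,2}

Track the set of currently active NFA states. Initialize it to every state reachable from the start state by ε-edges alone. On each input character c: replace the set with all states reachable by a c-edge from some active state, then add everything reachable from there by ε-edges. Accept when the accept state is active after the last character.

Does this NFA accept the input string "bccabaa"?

S₀ = ε-closure({0}) = {0,2}
'b' @ 1: {3,4}
'c' @ 2: {1,2,5}  [accepting]
'c' @ 3: {3,4}
'a' @ 4: {}  — dead — no transitions
rest 'baa' ignored (set empty)
after full input: {}  (accept=1 not in)

Answer: REJECT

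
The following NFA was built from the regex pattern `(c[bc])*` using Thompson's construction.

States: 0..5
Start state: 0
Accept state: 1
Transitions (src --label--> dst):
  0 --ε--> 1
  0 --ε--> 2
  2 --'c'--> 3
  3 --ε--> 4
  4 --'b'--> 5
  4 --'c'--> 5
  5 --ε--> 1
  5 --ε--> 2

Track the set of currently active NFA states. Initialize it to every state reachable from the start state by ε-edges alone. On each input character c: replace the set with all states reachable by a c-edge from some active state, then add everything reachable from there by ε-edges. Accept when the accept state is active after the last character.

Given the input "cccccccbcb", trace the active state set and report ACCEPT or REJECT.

S₀ = ε-closure({0}) = {0,1,2}
'c' @ 1: {3,4}
'c' @ 2: {1,2,5}  (accept∈set)
'c' @ 3: {3,4}
'c' @ 4: {1,2,5}  (accept∈set)
'c' @ 5: {3,4}
'c' @ 6: {1,2,5}  (accept∈set)
'c' @ 7: {3,4}
'b' @ 8: {1,2,5}  (accept∈set)
'c' @ 9: {3,4}
'b' @ 10: {1,2,5}  (accept∈set)
after full input: {1,2,5}  (accept=1 in)

Answer: ACCEPT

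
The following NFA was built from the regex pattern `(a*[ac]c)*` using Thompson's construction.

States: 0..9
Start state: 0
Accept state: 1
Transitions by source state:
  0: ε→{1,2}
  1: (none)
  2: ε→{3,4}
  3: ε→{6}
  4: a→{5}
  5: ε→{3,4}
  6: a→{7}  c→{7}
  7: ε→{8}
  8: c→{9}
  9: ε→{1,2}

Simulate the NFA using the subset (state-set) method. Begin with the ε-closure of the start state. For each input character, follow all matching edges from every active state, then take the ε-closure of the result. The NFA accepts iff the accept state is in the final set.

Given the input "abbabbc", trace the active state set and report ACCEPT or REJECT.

initial (ε-close {0}): {0,1,2,3,4,6}
'a' @ 1: {3,4,5,6,7,8}
'b' @ 2: {}  — state set empty
rest 'babbc' ignored (set empty)
after full input: {}  (accept=1 not in)

Answer: REJECT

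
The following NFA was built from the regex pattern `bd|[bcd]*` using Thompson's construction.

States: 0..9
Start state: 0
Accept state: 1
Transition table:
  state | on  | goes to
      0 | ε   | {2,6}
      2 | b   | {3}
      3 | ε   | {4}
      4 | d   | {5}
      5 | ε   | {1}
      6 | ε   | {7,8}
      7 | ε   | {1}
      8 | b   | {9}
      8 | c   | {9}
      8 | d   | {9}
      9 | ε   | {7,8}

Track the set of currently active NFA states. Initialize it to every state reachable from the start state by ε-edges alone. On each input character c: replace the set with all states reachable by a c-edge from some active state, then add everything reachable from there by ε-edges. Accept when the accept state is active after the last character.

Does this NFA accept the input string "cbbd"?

Answer: ACCEPT

Derivation:
initial (ε-close {0}): {0,1,2,6,7,8}
'c' @ 1: {1,7,8,9}  [accepting]
'b' @ 2: {1,7,8,9}  [accepting]
'b' @ 3: {1,7,8,9}  [accepting]
'd' @ 4: {1,7,8,9}  [accepting]
final: {1,7,8,9}; accept 1 in set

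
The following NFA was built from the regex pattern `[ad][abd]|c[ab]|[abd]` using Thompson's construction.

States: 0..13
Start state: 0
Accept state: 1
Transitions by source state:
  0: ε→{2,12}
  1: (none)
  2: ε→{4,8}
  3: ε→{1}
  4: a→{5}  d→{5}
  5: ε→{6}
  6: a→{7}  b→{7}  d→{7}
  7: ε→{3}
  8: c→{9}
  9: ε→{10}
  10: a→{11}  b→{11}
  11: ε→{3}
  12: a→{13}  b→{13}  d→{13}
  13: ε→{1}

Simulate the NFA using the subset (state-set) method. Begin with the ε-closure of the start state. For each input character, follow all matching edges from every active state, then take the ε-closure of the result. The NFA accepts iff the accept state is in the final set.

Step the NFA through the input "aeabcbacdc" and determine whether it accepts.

Answer: REJECT

Steps:
initial (ε-close {0}): {0,2,4,8,12}
'a' @ 1: {1,5,6,13}  (accept∈set)
'e' @ 2: {}  — state set empty
rest 'abcbacdc' ignored (set empty)
after full input: {}  (accept=1 not in)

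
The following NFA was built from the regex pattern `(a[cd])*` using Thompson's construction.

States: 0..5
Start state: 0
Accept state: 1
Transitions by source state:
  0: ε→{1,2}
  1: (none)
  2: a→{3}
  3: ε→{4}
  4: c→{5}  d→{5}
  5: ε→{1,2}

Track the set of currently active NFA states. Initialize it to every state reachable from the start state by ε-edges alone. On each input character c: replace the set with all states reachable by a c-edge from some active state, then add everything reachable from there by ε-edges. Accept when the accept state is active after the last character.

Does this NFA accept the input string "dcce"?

initial (ε-close {0}): {0,1,2}
'd' @ 1: {}  — no active states
rest 'cce' ignored (set empty)
after full input: {}  (accept=1 not in)

Answer: REJECT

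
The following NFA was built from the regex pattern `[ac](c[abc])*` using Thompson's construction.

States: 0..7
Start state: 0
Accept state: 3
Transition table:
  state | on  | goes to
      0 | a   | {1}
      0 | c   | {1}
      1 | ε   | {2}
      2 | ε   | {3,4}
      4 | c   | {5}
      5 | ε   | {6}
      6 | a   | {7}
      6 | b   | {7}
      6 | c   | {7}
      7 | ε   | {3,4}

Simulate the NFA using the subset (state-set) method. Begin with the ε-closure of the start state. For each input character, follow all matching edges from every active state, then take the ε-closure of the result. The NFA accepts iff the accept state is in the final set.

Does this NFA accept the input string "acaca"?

Answer: ACCEPT

Trace:
S₀ = ε-closure({0}) = {0}
'a' @ 1: {1,2,3,4}  ✓accept
'c' @ 2: {5,6}
'a' @ 3: {3,4,7}  ✓accept
'c' @ 4: {5,6}
'a' @ 5: {3,4,7}  ✓accept
final: {3,4,7}; accept 3 in set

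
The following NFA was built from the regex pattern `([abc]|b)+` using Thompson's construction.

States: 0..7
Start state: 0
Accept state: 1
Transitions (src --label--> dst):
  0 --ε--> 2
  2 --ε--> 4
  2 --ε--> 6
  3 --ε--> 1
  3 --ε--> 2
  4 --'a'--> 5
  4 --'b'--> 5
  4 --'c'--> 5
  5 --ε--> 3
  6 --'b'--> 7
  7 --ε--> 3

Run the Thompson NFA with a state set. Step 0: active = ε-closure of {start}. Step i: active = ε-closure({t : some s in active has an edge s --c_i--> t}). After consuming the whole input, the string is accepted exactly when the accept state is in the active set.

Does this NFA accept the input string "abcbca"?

Answer: ACCEPT

Trace:
initial (ε-close {0}): {0,2,4,6}
'a' @ 1: {1,2,3,4,5,6}  (accept∈set)
'b' @ 2: {1,2,3,4,5,6,7}  (accept∈set)
'c' @ 3: {1,2,3,4,5,6}  (accept∈set)
'b' @ 4: {1,2,3,4,5,6,7}  (accept∈set)
'c' @ 5: {1,2,3,4,5,6}  (accept∈set)
'a' @ 6: {1,2,3,4,5,6}  (accept∈set)
final: {1,2,3,4,5,6}; accept 1 in set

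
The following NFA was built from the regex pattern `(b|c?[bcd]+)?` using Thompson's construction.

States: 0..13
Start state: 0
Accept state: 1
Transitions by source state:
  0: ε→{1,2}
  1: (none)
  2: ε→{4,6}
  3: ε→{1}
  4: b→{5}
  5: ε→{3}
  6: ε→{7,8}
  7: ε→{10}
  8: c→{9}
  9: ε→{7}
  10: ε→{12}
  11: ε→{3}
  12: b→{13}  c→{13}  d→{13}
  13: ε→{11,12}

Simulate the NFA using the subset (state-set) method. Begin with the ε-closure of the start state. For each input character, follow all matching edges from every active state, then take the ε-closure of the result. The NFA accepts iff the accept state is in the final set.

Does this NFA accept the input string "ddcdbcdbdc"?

Answer: ACCEPT

Trace:
S₀ = ε-closure({0}) = {0,1,2,4,6,7,8,10,12}
'd' @ 1: {1,3,11,12,13}  (accept∈set)
'd' @ 2: {1,3,11,12,13}  (accept∈set)
'c' @ 3: {1,3,11,12,13}  (accept∈set)
'd' @ 4: {1,3,11,12,13}  (accept∈set)
'b' @ 5: {1,3,11,12,13}  (accept∈set)
'c' @ 6: {1,3,11,12,13}  (accept∈set)
'd' @ 7: {1,3,11,12,13}  (accept∈set)
'b' @ 8: {1,3,11,12,13}  (accept∈set)
'd' @ 9: {1,3,11,12,13}  (accept∈set)
'c' @ 10: {1,3,11,12,13}  (accept∈set)
after full input: {1,3,11,12,13}  (accept=1 in)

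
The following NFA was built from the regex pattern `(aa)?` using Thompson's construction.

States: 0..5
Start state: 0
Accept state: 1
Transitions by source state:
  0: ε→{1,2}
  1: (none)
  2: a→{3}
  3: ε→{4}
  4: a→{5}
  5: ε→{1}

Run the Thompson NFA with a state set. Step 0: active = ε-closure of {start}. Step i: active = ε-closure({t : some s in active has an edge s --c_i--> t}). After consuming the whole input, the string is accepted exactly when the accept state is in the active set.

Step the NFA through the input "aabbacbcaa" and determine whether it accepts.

start: ε-closure({0}) = {0,1,2}
'a' @ 1: {3,4}
'a' @ 2: {1,5}  ✓accept
'b' @ 3: {}  — state set empty
rest 'bacbcaa' ignored (set empty)
end set {} — state 1 not in

Answer: REJECT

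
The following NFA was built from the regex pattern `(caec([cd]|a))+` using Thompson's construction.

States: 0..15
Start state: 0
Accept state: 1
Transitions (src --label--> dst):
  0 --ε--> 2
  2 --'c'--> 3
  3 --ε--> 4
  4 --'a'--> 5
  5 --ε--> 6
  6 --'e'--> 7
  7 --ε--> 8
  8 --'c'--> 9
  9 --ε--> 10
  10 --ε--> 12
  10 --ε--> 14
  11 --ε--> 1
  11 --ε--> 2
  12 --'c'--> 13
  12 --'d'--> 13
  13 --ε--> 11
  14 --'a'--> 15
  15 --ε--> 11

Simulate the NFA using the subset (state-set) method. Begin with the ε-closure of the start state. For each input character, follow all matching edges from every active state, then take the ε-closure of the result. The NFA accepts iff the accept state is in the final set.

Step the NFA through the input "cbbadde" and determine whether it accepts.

Answer: REJECT

Derivation:
initial (ε-close {0}): {0,2}
'c' @ 1: {3,4}
'b' @ 2: {}  — state set empty
rest 'badde' ignored (set empty)
after full input: {}  (accept=1 not in)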